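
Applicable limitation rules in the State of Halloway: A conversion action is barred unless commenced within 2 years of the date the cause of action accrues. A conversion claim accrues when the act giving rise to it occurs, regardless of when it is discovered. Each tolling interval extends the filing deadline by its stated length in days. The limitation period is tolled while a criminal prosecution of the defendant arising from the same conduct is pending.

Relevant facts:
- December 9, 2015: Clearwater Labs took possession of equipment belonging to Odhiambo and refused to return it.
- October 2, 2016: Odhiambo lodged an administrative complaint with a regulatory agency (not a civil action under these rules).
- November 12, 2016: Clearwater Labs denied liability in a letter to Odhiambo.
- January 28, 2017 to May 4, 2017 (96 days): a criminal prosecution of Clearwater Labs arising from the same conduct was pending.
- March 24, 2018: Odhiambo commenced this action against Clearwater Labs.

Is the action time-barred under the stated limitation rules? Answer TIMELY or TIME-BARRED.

The limitation period began to run on December 9, 2015.
Adding the 2 years base period to December 9, 2015 gives a deadline of December 9, 2017, before any tolling.
Because the pending criminal prosecution ran from January 28, 2017 to May 4, 2017, the deadline is extended by 96 days to March 15, 2018.
The other events in the timeline have no effect on the limitation period under the stated rules.
The March 24, 2018 filing falls after the March 15, 2018 deadline; the claim is time-barred.

TIME-BARRED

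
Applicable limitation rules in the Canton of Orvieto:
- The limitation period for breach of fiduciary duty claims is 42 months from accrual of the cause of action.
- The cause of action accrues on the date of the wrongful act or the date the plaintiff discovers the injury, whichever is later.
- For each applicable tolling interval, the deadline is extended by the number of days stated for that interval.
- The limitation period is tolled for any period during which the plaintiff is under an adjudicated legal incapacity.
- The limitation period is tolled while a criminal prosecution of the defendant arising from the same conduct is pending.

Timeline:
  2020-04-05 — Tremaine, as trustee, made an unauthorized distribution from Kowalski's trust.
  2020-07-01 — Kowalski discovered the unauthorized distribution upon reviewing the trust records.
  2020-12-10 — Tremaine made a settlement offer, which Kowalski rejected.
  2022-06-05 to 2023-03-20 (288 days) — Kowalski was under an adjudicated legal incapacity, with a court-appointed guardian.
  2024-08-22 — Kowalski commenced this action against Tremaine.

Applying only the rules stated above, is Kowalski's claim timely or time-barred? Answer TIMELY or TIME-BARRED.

Taking the later of the act (2020-04-05) and discovery (2020-07-01), the claim accrued on 2020-07-01.
42 months from 2020-07-01 is 2024-01-01.
Because the plaintiff's legal incapacity ran from 2022-06-05 to 2023-03-20, the deadline is extended by 288 days to 2024-10-15.
None of the other events listed affects the running of the period under the stated rules.
Filing on 2024-08-22 beat the 2024-10-15 deadline — the action is timely.

TIMELY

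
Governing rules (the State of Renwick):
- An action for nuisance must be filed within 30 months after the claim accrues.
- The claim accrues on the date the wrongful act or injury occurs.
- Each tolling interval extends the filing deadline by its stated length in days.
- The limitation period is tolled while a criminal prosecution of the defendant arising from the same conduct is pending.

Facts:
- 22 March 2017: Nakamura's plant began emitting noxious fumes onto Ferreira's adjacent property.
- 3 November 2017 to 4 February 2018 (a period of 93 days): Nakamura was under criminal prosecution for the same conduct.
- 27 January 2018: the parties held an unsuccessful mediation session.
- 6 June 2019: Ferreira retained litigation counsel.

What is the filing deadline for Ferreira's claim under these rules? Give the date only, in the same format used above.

24 December 2019

The claim accrued on 22 March 2017, the date of the act.
Adding the 30 months base period to 22 March 2017 gives a deadline of 22 September 2019, before any tolling.
The period was tolled for 93 days by the pending criminal prosecution (3 November 2017 to 4 February 2018), pushing the deadline to 24 December 2019.
None of the other events listed affects the running of the period under the stated rules.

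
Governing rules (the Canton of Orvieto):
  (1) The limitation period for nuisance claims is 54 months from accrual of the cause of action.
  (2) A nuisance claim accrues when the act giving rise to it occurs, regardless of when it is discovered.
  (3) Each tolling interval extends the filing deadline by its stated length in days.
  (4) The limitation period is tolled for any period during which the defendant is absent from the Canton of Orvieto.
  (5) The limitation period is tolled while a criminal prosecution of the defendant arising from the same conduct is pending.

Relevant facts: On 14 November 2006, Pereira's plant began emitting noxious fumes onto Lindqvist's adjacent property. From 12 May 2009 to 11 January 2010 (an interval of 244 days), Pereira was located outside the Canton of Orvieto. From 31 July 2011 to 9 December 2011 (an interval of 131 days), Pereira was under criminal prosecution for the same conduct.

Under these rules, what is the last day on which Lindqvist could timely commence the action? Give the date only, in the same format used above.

The limitation period began to run on 14 November 2006.
Adding the 54 months base period to 14 November 2006 gives a deadline of 14 May 2011, before any tolling.
The period was tolled for 244 days by the defendant's absence from the jurisdiction (12 May 2009 to 11 January 2010), pushing the deadline to 13 January 2012.
Because the pending criminal prosecution ran from 31 July 2011 to 9 December 2011, the deadline is extended by 131 days to 23 May 2012.

23 May 2012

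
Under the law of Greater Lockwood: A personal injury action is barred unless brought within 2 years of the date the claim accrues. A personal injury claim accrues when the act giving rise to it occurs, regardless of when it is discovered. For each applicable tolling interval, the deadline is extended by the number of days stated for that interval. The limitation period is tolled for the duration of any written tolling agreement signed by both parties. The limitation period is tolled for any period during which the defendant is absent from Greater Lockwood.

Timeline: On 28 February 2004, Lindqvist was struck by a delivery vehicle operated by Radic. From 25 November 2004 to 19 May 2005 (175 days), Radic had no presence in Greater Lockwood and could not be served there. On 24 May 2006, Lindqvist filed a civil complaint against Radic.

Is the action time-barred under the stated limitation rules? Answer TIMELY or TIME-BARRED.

TIMELY

The claim accrued on 28 February 2004, when the wrongful act occurred.
Adding the 2 years base period to 28 February 2004 gives a deadline of 28 February 2006, before any tolling.
The period was tolled for 175 days by the defendant's absence from the jurisdiction (25 November 2004 to 19 May 2005), pushing the deadline to 22 August 2006.
Lindqvist filed on 24 May 2006, before the 22 August 2006 deadline, so the action is timely.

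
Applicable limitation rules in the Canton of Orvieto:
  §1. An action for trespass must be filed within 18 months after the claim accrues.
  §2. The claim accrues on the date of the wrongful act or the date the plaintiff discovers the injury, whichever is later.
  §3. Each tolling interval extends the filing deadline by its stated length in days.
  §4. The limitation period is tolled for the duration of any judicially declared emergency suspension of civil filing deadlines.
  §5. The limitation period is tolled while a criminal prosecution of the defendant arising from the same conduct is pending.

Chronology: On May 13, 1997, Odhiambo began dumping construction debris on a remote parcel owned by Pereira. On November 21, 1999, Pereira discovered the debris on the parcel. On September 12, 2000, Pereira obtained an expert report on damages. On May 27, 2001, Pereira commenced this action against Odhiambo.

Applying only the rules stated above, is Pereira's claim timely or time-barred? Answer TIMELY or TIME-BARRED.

Taking the later of the act (May 13, 1997) and discovery (November 21, 1999), the claim accrued on November 21, 1999.
The untolled deadline — 18 months after November 21, 1999 — is May 21, 2001.
The other events in the timeline have no effect on the limitation period under the stated rules.
Filing on May 27, 2001 missed the May 21, 2001 deadline — the action is time-barred.

TIME-BARRED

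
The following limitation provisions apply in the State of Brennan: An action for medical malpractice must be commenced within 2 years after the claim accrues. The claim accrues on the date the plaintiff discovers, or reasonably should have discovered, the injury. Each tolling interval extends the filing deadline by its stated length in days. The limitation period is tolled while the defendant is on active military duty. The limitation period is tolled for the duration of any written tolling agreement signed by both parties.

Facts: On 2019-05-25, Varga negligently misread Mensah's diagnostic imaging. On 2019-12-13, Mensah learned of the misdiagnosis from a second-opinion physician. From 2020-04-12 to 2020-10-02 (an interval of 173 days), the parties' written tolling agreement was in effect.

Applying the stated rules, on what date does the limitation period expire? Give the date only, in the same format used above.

2022-06-04

Under the discovery rule, the claim accrued on 2019-12-13, when Mensah discovered the injury — not on the 2019-05-25 date of the underlying act.
Adding the 2 years base period to 2019-12-13 gives a deadline of 2021-12-13, before any tolling.
The period was tolled for 173 days by the written tolling agreement (2020-04-12 to 2020-10-02), pushing the deadline to 2022-06-04.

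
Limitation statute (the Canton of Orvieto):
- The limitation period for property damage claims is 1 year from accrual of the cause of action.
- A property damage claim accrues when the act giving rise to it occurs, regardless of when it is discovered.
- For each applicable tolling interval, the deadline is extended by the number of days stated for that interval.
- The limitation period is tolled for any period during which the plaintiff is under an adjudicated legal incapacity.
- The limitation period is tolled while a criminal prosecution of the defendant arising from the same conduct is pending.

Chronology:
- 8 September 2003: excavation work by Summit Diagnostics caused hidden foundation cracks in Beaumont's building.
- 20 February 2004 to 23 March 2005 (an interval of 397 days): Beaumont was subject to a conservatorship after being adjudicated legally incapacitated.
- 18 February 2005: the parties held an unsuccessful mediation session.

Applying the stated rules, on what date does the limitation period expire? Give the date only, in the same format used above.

10 October 2005

The limitation period began to run on 8 September 2003.
Adding the 1 year base period to 8 September 2003 gives a deadline of 8 September 2004, before any tolling.
The period was tolled for 397 days by the plaintiff's legal incapacity (20 February 2004 to 23 March 2005), pushing the deadline to 10 October 2005.
Nothing else in the chronology tolls or restarts the period.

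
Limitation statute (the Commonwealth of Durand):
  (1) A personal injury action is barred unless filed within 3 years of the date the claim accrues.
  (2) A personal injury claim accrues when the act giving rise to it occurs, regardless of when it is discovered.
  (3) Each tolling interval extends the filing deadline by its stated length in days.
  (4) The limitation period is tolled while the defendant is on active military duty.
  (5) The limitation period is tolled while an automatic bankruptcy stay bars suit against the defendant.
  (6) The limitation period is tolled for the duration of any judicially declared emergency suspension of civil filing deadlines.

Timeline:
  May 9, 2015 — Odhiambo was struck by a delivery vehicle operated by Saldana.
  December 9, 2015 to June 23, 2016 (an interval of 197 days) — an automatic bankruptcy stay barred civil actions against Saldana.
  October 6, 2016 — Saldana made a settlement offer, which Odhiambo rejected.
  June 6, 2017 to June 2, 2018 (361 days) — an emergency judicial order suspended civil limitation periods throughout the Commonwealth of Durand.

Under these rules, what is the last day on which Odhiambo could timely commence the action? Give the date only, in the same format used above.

November 18, 2019

The claim accrued on May 9, 2015, the date of the act.
3 years from May 9, 2015 is May 9, 2018.
Because the automatic bankruptcy stay ran from December 9, 2015 to June 23, 2016, the deadline is extended by 197 days to November 22, 2018.
The period was tolled for 361 days by the emergency suspension of filing deadlines (June 6, 2017 to June 2, 2018), pushing the deadline to November 18, 2019.
None of the other events listed affects the running of the period under the stated rules.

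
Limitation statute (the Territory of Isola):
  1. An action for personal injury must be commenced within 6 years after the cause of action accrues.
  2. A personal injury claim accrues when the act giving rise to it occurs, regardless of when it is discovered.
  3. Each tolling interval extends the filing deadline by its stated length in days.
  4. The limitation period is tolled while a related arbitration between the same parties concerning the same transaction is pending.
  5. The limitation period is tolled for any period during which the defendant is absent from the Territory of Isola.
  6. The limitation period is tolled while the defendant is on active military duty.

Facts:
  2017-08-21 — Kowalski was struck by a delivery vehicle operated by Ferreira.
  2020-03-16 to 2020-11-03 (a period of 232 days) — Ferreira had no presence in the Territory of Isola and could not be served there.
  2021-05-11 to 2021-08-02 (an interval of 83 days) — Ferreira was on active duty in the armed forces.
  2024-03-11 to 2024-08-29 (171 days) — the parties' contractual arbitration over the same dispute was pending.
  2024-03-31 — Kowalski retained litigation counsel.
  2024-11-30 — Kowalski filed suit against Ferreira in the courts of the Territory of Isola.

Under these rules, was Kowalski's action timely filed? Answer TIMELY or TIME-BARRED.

TIMELY

The cause of action accrued on 2017-08-21, the date of the act.
The untolled deadline — 6 years after 2017-08-21 — is 2023-08-21.
Because the defendant's absence from the jurisdiction ran from 2020-03-16 to 2020-11-03, the deadline is extended by 232 days to 2024-04-09.
The period was tolled for 83 days by the defendant's active military service (2021-05-11 to 2021-08-02), pushing the deadline to 2024-07-01.
The pending related arbitration from 2024-03-11 to 2024-08-29 tolled the period for 171 days, extending the deadline to 2024-12-19.
Nothing else in the chronology tolls or restarts the period.
Filing on 2024-11-30 beat the 2024-12-19 deadline — the action is timely.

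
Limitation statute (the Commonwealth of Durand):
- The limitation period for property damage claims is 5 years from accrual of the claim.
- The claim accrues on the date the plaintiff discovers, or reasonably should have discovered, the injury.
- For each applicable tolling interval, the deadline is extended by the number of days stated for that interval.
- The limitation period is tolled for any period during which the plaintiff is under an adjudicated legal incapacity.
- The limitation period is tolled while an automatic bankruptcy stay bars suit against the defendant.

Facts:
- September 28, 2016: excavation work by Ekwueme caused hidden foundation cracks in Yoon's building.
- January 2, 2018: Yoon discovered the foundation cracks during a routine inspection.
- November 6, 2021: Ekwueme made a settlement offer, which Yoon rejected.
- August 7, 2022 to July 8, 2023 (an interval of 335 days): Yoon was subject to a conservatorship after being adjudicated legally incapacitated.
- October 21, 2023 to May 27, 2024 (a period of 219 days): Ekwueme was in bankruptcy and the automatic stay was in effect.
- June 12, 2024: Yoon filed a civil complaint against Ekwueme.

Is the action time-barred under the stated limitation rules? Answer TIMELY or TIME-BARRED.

The claim did not accrue until Yoon discovered the injury on January 2, 2018; the September 28, 2016 act date does not start the clock under the stated rule.
The untolled deadline — 5 years after January 2, 2018 — is January 2, 2023.
The period was tolled for 335 days by the plaintiff's legal incapacity (August 7, 2022 to July 8, 2023), pushing the deadline to December 3, 2023.
Because the automatic bankruptcy stay ran from October 21, 2023 to May 27, 2024, the deadline is extended by 219 days to July 9, 2024.
The other events in the timeline have no effect on the limitation period under the stated rules.
Yoon filed on June 12, 2024, before the July 9, 2024 deadline, so the action is timely.

TIMELY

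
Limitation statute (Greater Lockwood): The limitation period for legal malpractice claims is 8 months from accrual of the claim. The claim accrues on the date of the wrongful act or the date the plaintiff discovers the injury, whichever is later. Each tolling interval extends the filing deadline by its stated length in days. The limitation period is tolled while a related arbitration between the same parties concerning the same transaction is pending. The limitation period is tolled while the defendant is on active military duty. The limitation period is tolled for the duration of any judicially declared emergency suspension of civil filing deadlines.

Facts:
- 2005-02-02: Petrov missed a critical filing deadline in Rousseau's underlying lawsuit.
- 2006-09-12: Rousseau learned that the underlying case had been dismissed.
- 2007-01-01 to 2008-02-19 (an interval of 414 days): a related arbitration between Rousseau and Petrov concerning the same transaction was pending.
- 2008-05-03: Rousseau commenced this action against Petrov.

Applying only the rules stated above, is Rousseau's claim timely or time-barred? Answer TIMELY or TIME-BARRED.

Taking the later of the act (2005-02-02) and discovery (2006-09-12), the claim accrued on 2006-09-12.
The untolled deadline — 8 months after 2006-09-12 — is 2007-05-12.
The period was tolled for 414 days by the pending related arbitration (2007-01-01 to 2008-02-19), pushing the deadline to 2008-06-29.
Filing on 2008-05-03 beat the 2008-06-29 deadline — the action is timely.

TIMELY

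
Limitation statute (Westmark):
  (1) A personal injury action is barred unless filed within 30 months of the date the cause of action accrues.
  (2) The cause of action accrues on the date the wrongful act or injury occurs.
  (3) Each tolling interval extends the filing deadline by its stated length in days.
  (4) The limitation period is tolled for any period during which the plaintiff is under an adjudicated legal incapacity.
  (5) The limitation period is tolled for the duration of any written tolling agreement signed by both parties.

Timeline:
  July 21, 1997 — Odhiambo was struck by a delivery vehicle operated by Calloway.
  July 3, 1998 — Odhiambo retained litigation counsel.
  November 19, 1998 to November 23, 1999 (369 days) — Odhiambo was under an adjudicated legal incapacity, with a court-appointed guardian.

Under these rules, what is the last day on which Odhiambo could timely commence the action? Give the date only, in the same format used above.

The limitation period began to run on July 21, 1997.
30 months from July 21, 1997 is January 21, 2000.
The plaintiff's legal incapacity from November 19, 1998 to November 23, 1999 tolled the period for 369 days, extending the deadline to January 24, 2001.
Nothing else in the chronology tolls or restarts the period.

January 24, 2001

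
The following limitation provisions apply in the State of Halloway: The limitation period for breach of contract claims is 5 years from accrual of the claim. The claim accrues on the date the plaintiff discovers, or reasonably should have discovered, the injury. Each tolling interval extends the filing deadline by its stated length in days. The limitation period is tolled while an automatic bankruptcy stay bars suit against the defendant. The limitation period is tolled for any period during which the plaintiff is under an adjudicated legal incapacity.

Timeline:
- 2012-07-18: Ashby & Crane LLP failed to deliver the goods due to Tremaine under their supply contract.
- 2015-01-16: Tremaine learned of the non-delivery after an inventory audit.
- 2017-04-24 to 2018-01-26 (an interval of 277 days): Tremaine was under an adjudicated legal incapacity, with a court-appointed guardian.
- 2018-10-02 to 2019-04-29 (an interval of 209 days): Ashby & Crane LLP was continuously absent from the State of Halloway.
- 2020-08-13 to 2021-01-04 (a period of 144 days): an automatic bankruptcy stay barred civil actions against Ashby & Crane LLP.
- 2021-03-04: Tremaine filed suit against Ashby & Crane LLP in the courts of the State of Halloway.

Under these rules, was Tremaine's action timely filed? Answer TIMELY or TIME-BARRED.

TIMELY

Under the discovery rule, the claim accrued on 2015-01-16, when Tremaine discovered the injury — not on the 2012-07-18 date of the underlying act.
Adding the 5 years base period to 2015-01-16 gives a deadline of 2020-01-16, before any tolling.
The plaintiff's legal incapacity from 2017-04-24 to 2018-01-26 tolled the period for 277 days, extending the deadline to 2020-10-19.
Because the automatic bankruptcy stay ran from 2020-08-13 to 2021-01-04, the deadline is extended by 144 days to 2021-03-12.
The defendant's absence from the jurisdiction from 2018-10-02 to 2019-04-29 does not toll the period, because no stated rule makes the defendant's absence a tolling event.
Tremaine filed on 2021-03-04, before the 2021-03-12 deadline, so the action is timely.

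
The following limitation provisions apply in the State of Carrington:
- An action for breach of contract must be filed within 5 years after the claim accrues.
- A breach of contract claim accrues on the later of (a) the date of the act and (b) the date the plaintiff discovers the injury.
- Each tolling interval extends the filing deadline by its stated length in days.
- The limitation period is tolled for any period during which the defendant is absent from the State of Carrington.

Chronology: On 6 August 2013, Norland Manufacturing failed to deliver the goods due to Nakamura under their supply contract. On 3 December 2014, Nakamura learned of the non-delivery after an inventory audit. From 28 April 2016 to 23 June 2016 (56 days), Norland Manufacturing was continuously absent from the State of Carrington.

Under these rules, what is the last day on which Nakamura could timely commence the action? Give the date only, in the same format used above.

28 January 2020

Because discovery on 3 December 2014 post-dates the 6 August 2013 act, accrual under the later-of rule falls on 3 December 2014.
5 years from 3 December 2014 is 3 December 2019.
The period was tolled for 56 days by the defendant's absence from the jurisdiction (28 April 2016 to 23 June 2016), pushing the deadline to 28 January 2020.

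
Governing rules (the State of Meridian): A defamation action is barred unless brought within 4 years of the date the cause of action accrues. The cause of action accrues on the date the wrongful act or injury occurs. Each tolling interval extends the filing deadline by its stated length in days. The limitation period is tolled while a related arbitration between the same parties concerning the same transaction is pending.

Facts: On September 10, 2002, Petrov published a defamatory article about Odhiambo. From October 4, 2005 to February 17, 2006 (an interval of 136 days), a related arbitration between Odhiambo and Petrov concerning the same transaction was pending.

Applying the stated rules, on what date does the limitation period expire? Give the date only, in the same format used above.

The limitation period began to run on September 10, 2002.
4 years from September 10, 2002 is September 10, 2006.
The period was tolled for 136 days by the pending related arbitration (October 4, 2005 to February 17, 2006), pushing the deadline to January 24, 2007.

January 24, 2007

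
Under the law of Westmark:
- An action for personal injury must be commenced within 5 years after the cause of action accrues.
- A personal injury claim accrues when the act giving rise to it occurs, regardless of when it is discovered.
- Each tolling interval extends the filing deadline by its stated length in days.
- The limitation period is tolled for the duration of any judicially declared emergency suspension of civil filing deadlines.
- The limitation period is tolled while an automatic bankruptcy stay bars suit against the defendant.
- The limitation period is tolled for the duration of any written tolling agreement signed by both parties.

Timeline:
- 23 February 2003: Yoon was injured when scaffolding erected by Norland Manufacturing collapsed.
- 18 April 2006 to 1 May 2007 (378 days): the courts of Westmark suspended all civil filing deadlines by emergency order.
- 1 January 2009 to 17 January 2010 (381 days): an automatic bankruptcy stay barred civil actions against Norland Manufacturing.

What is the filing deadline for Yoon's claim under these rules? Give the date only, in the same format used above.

23 March 2010

The claim accrued on 23 February 2003, when the wrongful act occurred.
The untolled deadline — 5 years after 23 February 2003 — is 23 February 2008.
Because the emergency suspension of filing deadlines ran from 18 April 2006 to 1 May 2007, the deadline is extended by 378 days to 7 March 2009.
The automatic bankruptcy stay from 1 January 2009 to 17 January 2010 tolled the period for 381 days, extending the deadline to 23 March 2010.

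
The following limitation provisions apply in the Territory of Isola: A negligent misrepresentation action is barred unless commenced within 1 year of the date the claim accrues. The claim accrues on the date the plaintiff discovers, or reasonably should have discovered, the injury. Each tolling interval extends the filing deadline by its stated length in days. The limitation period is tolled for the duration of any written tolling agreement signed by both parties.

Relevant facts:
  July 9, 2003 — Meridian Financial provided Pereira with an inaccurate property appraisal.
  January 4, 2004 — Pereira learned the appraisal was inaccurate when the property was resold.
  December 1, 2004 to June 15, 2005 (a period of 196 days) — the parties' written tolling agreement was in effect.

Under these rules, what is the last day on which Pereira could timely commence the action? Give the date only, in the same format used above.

July 19, 2005

Under the discovery rule, the claim accrued on January 4, 2004, when Pereira discovered the injury — not on the July 9, 2003 date of the underlying act.
Adding the 1 year base period to January 4, 2004 gives a deadline of January 4, 2005, before any tolling.
The written tolling agreement from December 1, 2004 to June 15, 2005 tolled the period for 196 days, extending the deadline to July 19, 2005.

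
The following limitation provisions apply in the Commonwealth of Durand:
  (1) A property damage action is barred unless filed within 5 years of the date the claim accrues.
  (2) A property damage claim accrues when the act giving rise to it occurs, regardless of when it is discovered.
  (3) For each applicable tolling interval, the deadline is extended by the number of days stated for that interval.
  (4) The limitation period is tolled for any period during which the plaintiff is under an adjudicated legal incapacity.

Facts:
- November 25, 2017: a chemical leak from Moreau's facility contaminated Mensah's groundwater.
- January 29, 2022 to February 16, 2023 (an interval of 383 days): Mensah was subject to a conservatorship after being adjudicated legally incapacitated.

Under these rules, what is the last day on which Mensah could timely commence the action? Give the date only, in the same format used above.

December 13, 2023

The limitation period began to run on November 25, 2017.
5 years from November 25, 2017 is November 25, 2022.
The period was tolled for 383 days by the plaintiff's legal incapacity (January 29, 2022 to February 16, 2023), pushing the deadline to December 13, 2023.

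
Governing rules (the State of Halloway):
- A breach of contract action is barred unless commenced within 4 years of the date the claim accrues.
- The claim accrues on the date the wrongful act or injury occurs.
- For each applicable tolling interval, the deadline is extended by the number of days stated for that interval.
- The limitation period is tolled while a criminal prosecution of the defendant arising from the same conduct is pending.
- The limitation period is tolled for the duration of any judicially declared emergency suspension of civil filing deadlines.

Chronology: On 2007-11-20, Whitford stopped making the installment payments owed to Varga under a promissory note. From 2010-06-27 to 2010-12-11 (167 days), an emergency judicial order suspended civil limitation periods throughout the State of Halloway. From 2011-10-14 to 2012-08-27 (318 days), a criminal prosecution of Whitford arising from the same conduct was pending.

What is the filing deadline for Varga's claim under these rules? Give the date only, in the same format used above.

The limitation period began to run on 2007-11-20.
Adding the 4 years base period to 2007-11-20 gives a deadline of 2011-11-20, before any tolling.
Because the emergency suspension of filing deadlines ran from 2010-06-27 to 2010-12-11, the deadline is extended by 167 days to 2012-05-05.
Because the pending criminal prosecution ran from 2011-10-14 to 2012-08-27, the deadline is extended by 318 days to 2013-03-19.

2013-03-19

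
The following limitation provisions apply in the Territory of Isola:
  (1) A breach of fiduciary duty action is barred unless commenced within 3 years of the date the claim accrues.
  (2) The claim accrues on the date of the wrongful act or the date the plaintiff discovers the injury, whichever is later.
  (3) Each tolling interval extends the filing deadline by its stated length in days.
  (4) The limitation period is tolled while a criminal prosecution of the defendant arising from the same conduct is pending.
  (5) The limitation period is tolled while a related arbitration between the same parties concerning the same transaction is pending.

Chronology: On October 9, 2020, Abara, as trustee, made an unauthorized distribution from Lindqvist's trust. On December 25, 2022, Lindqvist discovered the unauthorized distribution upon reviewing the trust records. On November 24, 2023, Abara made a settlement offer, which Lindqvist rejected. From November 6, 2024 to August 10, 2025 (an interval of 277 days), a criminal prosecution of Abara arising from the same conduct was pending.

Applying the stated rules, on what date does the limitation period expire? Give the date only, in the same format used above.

September 28, 2026

Taking the later of the act (October 9, 2020) and discovery (December 25, 2022), the claim accrued on December 25, 2022.
3 years from December 25, 2022 is December 25, 2025.
The period was tolled for 277 days by the pending criminal prosecution (November 6, 2024 to August 10, 2025), pushing the deadline to September 28, 2026.
Nothing else in the chronology tolls or restarts the period.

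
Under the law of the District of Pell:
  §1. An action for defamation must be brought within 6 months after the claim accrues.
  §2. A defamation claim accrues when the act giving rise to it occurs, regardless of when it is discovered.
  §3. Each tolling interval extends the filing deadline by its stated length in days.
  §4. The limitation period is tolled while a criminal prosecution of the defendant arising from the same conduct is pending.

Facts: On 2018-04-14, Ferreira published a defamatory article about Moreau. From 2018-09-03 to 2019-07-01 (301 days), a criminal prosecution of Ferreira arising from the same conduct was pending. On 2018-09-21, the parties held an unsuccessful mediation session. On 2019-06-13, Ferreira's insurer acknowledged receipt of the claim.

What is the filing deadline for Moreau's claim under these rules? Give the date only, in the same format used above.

The claim accrued on 2018-04-14, the date of the act.
6 months from 2018-04-14 is 2018-10-14.
The period was tolled for 301 days by the pending criminal prosecution (2018-09-03 to 2019-07-01), pushing the deadline to 2019-08-11.
None of the other events listed affects the running of the period under the stated rules.

2019-08-11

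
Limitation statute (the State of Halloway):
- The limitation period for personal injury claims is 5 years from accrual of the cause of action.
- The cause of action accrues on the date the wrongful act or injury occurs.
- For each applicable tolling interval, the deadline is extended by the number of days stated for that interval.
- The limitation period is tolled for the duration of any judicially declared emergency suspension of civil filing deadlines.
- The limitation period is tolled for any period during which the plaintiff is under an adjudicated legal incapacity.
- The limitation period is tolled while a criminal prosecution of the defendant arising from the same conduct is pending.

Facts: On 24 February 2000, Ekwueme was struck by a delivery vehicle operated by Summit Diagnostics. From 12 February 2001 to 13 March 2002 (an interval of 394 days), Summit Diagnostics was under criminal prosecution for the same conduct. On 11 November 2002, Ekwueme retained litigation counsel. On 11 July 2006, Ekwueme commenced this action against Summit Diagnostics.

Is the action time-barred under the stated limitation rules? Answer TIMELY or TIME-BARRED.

TIME-BARRED

The limitation period began to run on 24 February 2000.
Adding the 5 years base period to 24 February 2000 gives a deadline of 24 February 2005, before any tolling.
The period was tolled for 394 days by the pending criminal prosecution (12 February 2001 to 13 March 2002), pushing the deadline to 25 March 2006.
Nothing else in the chronology tolls or restarts the period.
The 11 July 2006 filing falls after the 25 March 2006 deadline; the claim is time-barred.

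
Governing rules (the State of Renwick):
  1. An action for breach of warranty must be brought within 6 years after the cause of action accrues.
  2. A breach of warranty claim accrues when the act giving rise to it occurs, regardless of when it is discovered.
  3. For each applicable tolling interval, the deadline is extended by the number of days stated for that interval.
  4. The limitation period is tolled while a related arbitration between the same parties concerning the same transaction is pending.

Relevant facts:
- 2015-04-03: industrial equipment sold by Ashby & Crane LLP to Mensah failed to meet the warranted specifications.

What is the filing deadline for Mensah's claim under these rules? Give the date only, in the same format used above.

2021-04-03

The claim accrued on 2015-04-03, when the wrongful act occurred.
The untolled deadline — 6 years after 2015-04-03 — is 2021-04-03.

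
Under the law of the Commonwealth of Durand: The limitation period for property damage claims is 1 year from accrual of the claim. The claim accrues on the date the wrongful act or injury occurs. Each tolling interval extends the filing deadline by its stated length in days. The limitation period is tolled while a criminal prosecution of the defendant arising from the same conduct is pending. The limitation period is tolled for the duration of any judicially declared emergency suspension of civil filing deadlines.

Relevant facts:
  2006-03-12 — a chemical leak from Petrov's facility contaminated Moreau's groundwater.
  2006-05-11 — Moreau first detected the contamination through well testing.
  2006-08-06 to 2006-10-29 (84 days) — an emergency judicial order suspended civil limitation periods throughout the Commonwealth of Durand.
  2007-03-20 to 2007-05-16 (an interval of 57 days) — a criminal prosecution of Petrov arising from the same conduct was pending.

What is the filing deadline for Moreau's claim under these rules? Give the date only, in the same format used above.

Because the rule ties accrual to occurrence, the claim accrued on 2006-03-12, not on the 2006-05-11 discovery date.
1 year from 2006-03-12 is 2007-03-12.
The emergency suspension of filing deadlines from 2006-08-06 to 2006-10-29 tolled the period for 84 days, extending the deadline to 2007-06-04.
The period was tolled for 57 days by the pending criminal prosecution (2007-03-20 to 2007-05-16), pushing the deadline to 2007-07-31.

2007-07-31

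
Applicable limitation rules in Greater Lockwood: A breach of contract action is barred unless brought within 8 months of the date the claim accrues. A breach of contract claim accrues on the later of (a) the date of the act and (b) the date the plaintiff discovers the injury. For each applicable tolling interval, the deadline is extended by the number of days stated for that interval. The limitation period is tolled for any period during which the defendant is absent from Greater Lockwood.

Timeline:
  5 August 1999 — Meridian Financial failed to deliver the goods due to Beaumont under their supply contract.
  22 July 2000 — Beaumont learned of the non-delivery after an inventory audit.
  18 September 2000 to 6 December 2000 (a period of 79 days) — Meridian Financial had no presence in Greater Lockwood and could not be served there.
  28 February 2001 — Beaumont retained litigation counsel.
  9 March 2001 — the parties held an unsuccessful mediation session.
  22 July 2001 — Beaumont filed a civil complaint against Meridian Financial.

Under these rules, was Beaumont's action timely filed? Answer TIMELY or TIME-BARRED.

TIME-BARRED

Because discovery on 22 July 2000 post-dates the 5 August 1999 act, accrual under the later-of rule falls on 22 July 2000.
8 months from 22 July 2000 is 22 March 2001.
The period was tolled for 79 days by the defendant's absence from the jurisdiction (18 September 2000 to 6 December 2000), pushing the deadline to 9 June 2001.
None of the other events listed affects the running of the period under the stated rules.
The 22 July 2001 filing falls after the 9 June 2001 deadline; the claim is time-barred.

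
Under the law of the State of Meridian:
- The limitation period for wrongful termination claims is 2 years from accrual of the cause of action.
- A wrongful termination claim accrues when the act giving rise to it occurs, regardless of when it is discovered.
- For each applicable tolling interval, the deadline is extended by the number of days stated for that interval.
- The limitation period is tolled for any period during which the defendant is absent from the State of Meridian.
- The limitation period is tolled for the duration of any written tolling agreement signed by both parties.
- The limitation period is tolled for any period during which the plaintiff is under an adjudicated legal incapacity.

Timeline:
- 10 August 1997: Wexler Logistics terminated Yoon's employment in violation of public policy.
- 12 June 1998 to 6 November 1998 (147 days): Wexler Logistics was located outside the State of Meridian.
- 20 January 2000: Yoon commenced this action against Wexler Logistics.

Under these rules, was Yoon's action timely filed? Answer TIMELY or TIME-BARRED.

TIME-BARRED

The cause of action accrued on 10 August 1997, the date of the act.
2 years from 10 August 1997 is 10 August 1999.
Because the defendant's absence from the jurisdiction ran from 12 June 1998 to 6 November 1998, the deadline is extended by 147 days to 4 January 2000.
The 20 January 2000 filing falls after the 4 January 2000 deadline; the claim is time-barred.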